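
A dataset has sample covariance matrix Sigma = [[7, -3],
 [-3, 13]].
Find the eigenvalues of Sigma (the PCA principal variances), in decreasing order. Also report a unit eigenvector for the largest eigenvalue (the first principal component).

Step 1 — characteristic polynomial of 2×2 Sigma:
  det(Sigma - λI) = λ² - trace · λ + det = 0.
  trace = 7 + 13 = 20, det = 7·13 - (-3)² = 82.
Step 2 — discriminant:
  Δ = trace² - 4·det = 400 - 328 = 72.
Step 3 — eigenvalues:
  λ = (trace ± √Δ)/2 = (20 ± 8.4853)/2,
  λ_1 = 14.2426,  λ_2 = 5.7574.

Step 4 — unit eigenvector for λ_1: solve (Sigma - λ_1 I)v = 0. First row:
  (7 - 14.2426)·v_x + (-3)·v_y = 0, i.e. (-7.2426)·v_x + (-3)·v_y = 0,
  so v ∝ (b, λ_1 - a) = (-3, 7.2426); multiply by -1 so the first entry is positive: u = (3, -7.2426).
  ||u|| = √((3)² + (-7.2426)²) = √(61.4558) ≈ 7.8394,
  v_1 = u/||u|| ≈ (0.3827, -0.9239) (||v_1|| = 1).

λ_1 = 14.2426,  λ_2 = 5.7574;  v_1 ≈ (0.3827, -0.9239)


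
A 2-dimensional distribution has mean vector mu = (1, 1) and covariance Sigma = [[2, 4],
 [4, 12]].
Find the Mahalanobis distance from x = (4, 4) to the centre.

Step 1 — centre the observation: (x - mu) = (3, 3).

Step 2 — invert Sigma. det(Sigma) = 2·12 - (4)² = 8.
  Sigma^{-1} = (1/det) · [[d, -b], [-b, a]] = [[1.5, -0.5],
 [-0.5, 0.25]].

Step 3 — form the quadratic (x - mu)^T · Sigma^{-1} · (x - mu):
  Sigma^{-1} · (x - mu) = (3, -0.75).
  (x - mu)^T · [Sigma^{-1} · (x - mu)] = (3)·(3) + (3)·(-0.75) = 6.75.

Step 4 — take square root: d = √(6.75) ≈ 2.5981.

d(x, mu) = √(6.75) ≈ 2.5981


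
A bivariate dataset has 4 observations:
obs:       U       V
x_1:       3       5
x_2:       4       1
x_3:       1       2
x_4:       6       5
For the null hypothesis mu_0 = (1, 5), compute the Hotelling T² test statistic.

Step 1 — sample mean vector:
  mean(U) = (3 + 4 + 1 + 6) / 4 = 14/4 = 3.5
  mean(V) = (5 + 1 + 2 + 5) / 4 = 13/4 = 3.25
  x̄ = (3.5, 3.25),  deviation x̄ - mu_0 = (3.5, 3.25) - (1, 5) = (2.5, -1.75).

Step 2 — sample covariance matrix, S[i,j] = (1/(n-1)) · Σ_k (x_{k,i} - mean_i) · (x_{k,j} - mean_j), divisor n-1 = 3:
  S[U,U] = ((-0.5)·(-0.5) + (0.5)·(0.5) + (-2.5)·(-2.5) + (2.5)·(2.5)) / 3 = 13/3 = 4.3333
  S[U,V] = ((-0.5)·(1.75) + (0.5)·(-2.25) + (-2.5)·(-1.25) + (2.5)·(1.75)) / 3 = 5.5/3 = 1.8333
  S[V,V] = ((1.75)·(1.75) + (-2.25)·(-2.25) + (-1.25)·(-1.25) + (1.75)·(1.75)) / 3 = 12.75/3 = 4.25
  S = [[4.3333, 1.8333],
 [1.8333, 4.25]].

Step 3 — invert S. det(S) = 4.3333·4.25 - (1.8333)² = 15.0556.
  S^{-1} = (1/det) · [[d, -b], [-b, a]] = [[0.2823, -0.1218],
 [-0.1218, 0.2878]].

Step 4 — quadratic form (x̄ - mu_0)^T · S^{-1} · (x̄ - mu_0):
  S^{-1} · (x̄ - mu_0) = (0.9188, -0.8081),
  (x̄ - mu_0)^T · [...] = (2.5)·(0.9188) + (-1.75)·(-0.8081) = 3.7113.

Step 5 — scale by n: T² = 4 · 3.7113 = 14.845.

T² ≈ 14.845


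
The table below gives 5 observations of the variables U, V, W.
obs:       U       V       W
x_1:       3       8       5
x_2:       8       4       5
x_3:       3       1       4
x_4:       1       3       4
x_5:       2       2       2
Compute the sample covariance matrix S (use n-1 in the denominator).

Step 1 — column means:
  mean(U) = (3 + 8 + 3 + 1 + 2) / 5 = 17/5 = 3.4
  mean(V) = (8 + 4 + 1 + 3 + 2) / 5 = 18/5 = 3.6
  mean(W) = (5 + 5 + 4 + 4 + 2) / 5 = 20/5 = 4

Step 2 — sample covariance S[i,j] = (1/(n-1)) · Σ_k (x_{k,i} - mean_i) · (x_{k,j} - mean_j), with n-1 = 4.
  S[U,U] = ((-0.4)·(-0.4) + (4.6)·(4.6) + (-0.4)·(-0.4) + (-2.4)·(-2.4) + (-1.4)·(-1.4)) / 4 = 29.2/4 = 7.3
  S[U,V] = ((-0.4)·(4.4) + (4.6)·(0.4) + (-0.4)·(-2.6) + (-2.4)·(-0.6) + (-1.4)·(-1.6)) / 4 = 4.8/4 = 1.2
  S[U,W] = ((-0.4)·(1) + (4.6)·(1) + (-0.4)·(0) + (-2.4)·(0) + (-1.4)·(-2)) / 4 = 7/4 = 1.75
  S[V,V] = ((4.4)·(4.4) + (0.4)·(0.4) + (-2.6)·(-2.6) + (-0.6)·(-0.6) + (-1.6)·(-1.6)) / 4 = 29.2/4 = 7.3
  S[V,W] = ((4.4)·(1) + (0.4)·(1) + (-2.6)·(0) + (-0.6)·(0) + (-1.6)·(-2)) / 4 = 8/4 = 2
  S[W,W] = ((1)·(1) + (1)·(1) + (0)·(0) + (0)·(0) + (-2)·(-2)) / 4 = 6/4 = 1.5

S is symmetric (S[j,i] = S[i,j]). Assembling:

S = [[7.3, 1.2, 1.75],
 [1.2, 7.3, 2],
 [1.75, 2, 1.5]]


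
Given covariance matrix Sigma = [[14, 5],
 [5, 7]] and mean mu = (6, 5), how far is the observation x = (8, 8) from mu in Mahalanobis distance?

Step 1 — centre the observation: (x - mu) = (2, 3).

Step 2 — invert Sigma. det(Sigma) = 14·7 - (5)² = 73.
  Sigma^{-1} = (1/det) · [[d, -b], [-b, a]] = [[0.0959, -0.0685],
 [-0.0685, 0.1918]].

Step 3 — form the quadratic (x - mu)^T · Sigma^{-1} · (x - mu):
  Sigma^{-1} · (x - mu) = (-0.0137, 0.4384).
  (x - mu)^T · [Sigma^{-1} · (x - mu)] = (2)·(-0.0137) + (3)·(0.4384) = 1.2877.

Step 4 — take square root: d = √(1.2877) ≈ 1.1348.

d(x, mu) = √(1.2877) ≈ 1.1348


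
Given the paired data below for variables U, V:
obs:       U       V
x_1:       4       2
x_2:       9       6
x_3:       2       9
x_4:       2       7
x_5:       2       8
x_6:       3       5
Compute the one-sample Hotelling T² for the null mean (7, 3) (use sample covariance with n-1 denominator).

Step 1 — sample mean vector:
  mean(U) = (4 + 9 + 2 + 2 + 2 + 3) / 6 = 22/6 = 3.6667
  mean(V) = (2 + 6 + 9 + 7 + 8 + 5) / 6 = 37/6 = 6.1667
  x̄ = (3.6667, 6.1667),  deviation x̄ - mu_0 = (3.6667, 6.1667) - (7, 3) = (-3.3333, 3.1667).

Step 2 — sample covariance matrix, S[i,j] = (1/(n-1)) · Σ_k (x_{k,i} - mean_i) · (x_{k,j} - mean_j), divisor n-1 = 5:
  S[U,U] = ((0.3333)·(0.3333) + (5.3333)·(5.3333) + (-1.6667)·(-1.6667) + (-1.6667)·(-1.6667) + (-1.6667)·(-1.6667) + (-0.6667)·(-0.6667)) / 5 = 37.3333/5 = 7.4667
  S[U,V] = ((0.3333)·(-4.1667) + (5.3333)·(-0.1667) + (-1.6667)·(2.8333) + (-1.6667)·(0.8333) + (-1.6667)·(1.8333) + (-0.6667)·(-1.1667)) / 5 = -10.6667/5 = -2.1333
  S[V,V] = ((-4.1667)·(-4.1667) + (-0.1667)·(-0.1667) + (2.8333)·(2.8333) + (0.8333)·(0.8333) + (1.8333)·(1.8333) + (-1.1667)·(-1.1667)) / 5 = 30.8333/5 = 6.1667
  S = [[7.4667, -2.1333],
 [-2.1333, 6.1667]].

Step 3 — invert S. det(S) = 7.4667·6.1667 - (-2.1333)² = 41.4933.
  S^{-1} = (1/det) · [[d, -b], [-b, a]] = [[0.1486, 0.0514],
 [0.0514, 0.1799]].

Step 4 — quadratic form (x̄ - mu_0)^T · S^{-1} · (x̄ - mu_0):
  S^{-1} · (x̄ - mu_0) = (-0.3326, 0.3985),
  (x̄ - mu_0)^T · [...] = (-3.3333)·(-0.3326) + (3.1667)·(0.3985) = 2.3704.

Step 5 — scale by n: T² = 6 · 2.3704 = 14.2224.

T² ≈ 14.2224


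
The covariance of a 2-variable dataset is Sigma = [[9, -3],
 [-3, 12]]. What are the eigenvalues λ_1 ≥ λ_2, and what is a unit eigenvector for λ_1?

Step 1 — characteristic polynomial of 2×2 Sigma:
  det(Sigma - λI) = λ² - trace · λ + det = 0.
  trace = 9 + 12 = 21, det = 9·12 - (-3)² = 99.
Step 2 — discriminant:
  Δ = trace² - 4·det = 441 - 396 = 45.
Step 3 — eigenvalues:
  λ = (trace ± √Δ)/2 = (21 ± 6.7082)/2,
  λ_1 = 13.8541,  λ_2 = 7.1459.

Step 4 — unit eigenvector for λ_1: solve (Sigma - λ_1 I)v = 0. First row:
  (9 - 13.8541)·v_x + (-3)·v_y = 0, i.e. (-4.8541)·v_x + (-3)·v_y = 0,
  so v ∝ (b, λ_1 - a) = (-3, 4.8541); multiply by -1 so the first entry is positive: u = (3, -4.8541).
  ||u|| = √((3)² + (-4.8541)²) = √(32.5623) ≈ 5.7063,
  v_1 = u/||u|| ≈ (0.5257, -0.8507) (||v_1|| = 1).

λ_1 = 13.8541,  λ_2 = 7.1459;  v_1 ≈ (0.5257, -0.8507)


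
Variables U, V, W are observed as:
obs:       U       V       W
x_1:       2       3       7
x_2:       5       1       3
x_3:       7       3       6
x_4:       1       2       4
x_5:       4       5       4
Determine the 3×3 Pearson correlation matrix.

Step 1 — column means:
  mean(U) = (2 + 5 + 7 + 1 + 4) / 5 = 19/5 = 3.8
  mean(V) = (3 + 1 + 3 + 2 + 5) / 5 = 14/5 = 2.8
  mean(W) = (7 + 3 + 6 + 4 + 4) / 5 = 24/5 = 4.8

Step 2 — sample variances and covariances s[i,j] = (1/(n-1)) · Σ_k (x_{k,i} - mean_i) · (x_{k,j} - mean_j), with n-1 = 4:
  s[U,U] = ((-1.8)·(-1.8) + (1.2)·(1.2) + (3.2)·(3.2) + (-2.8)·(-2.8) + (0.2)·(0.2)) / 4 = 22.8/4 = 5.7
  s[U,V] = ((-1.8)·(0.2) + (1.2)·(-1.8) + (3.2)·(0.2) + (-2.8)·(-0.8) + (0.2)·(2.2)) / 4 = 0.8/4 = 0.2
  s[U,W] = ((-1.8)·(2.2) + (1.2)·(-1.8) + (3.2)·(1.2) + (-2.8)·(-0.8) + (0.2)·(-0.8)) / 4 = -0.2/4 = -0.05
  s[V,V] = ((0.2)·(0.2) + (-1.8)·(-1.8) + (0.2)·(0.2) + (-0.8)·(-0.8) + (2.2)·(2.2)) / 4 = 8.8/4 = 2.2
  s[V,W] = ((0.2)·(2.2) + (-1.8)·(-1.8) + (0.2)·(1.2) + (-0.8)·(-0.8) + (2.2)·(-0.8)) / 4 = 2.8/4 = 0.7
  s[W,W] = ((2.2)·(2.2) + (-1.8)·(-1.8) + (1.2)·(1.2) + (-0.8)·(-0.8) + (-0.8)·(-0.8)) / 4 = 10.8/4 = 2.7
  Sample standard deviations s_i = √(s[i,i]):
  s(U) = √(5.7) = 2.3875
  s(V) = √(2.2) = 1.4832
  s(W) = √(2.7) = 1.6432

Step 3 — r_{ij} = s_{ij} / (s_i · s_j):
  r[U,U] = 1 (diagonal).
  r[U,V] = 0.2 / (2.3875 · 1.4832) = 0.2 / 3.5412 = 0.0565
  r[U,W] = -0.05 / (2.3875 · 1.6432) = -0.05 / 3.923 = -0.0127
  r[V,V] = 1 (diagonal).
  r[V,W] = 0.7 / (1.4832 · 1.6432) = 0.7 / 2.4372 = 0.2872
  r[W,W] = 1 (diagonal).

R is symmetric with unit diagonal. Assembling:

R = [[1, 0.0565, -0.0127],
 [0.0565, 1, 0.2872],
 [-0.0127, 0.2872, 1]]


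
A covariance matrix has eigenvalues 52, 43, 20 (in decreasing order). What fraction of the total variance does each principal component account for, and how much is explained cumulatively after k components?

Step 1 — total variance = trace(Sigma) = Σ λ_i = 52 + 43 + 20 = 115.

Step 2 — fraction explained by component i = λ_i / Σ λ:
  PC1: 52/115 = 0.4522
  PC2: 43/115 = 0.3739
  PC3: 20/115 = 0.1739

Step 3 — cumulative fraction after k components = (λ_1 + ... + λ_k) / Σ λ:
  k = 1: 52/115 = 0.4522
  k = 2: (52 + 43)/115 = 95/115 = 0.8261
  k = 3: (52 + 43 + 20)/115 = 115/115 = 1

Summary (fraction, with percent):

explained: PC1 0.4522 (45.22%), PC2 0.3739 (37.39%), PC3 0.1739 (17.39%);  cumulative: 0.4522, 0.8261, 1


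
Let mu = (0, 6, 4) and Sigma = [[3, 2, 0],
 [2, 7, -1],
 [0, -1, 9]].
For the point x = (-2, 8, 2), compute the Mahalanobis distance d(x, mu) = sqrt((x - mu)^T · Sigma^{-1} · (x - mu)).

Step 1 — centre the observation: (x - mu) = (-2, 2, -2).

Step 2 — invert Sigma (cofactor / det for 3×3, or solve directly):
  Sigma^{-1} = [[0.4133, -0.12, -0.0133],
 [-0.12, 0.18, 0.02],
 [-0.0133, 0.02, 0.1133]].

Step 3 — form the quadratic (x - mu)^T · Sigma^{-1} · (x - mu):
  Sigma^{-1} · (x - mu) = (-1.04, 0.56, -0.16).
  (x - mu)^T · [Sigma^{-1} · (x - mu)] = (-2)·(-1.04) + (2)·(0.56) + (-2)·(-0.16) = 3.52.

Step 4 — take square root: d = √(3.52) ≈ 1.8762.

d(x, mu) = √(3.52) ≈ 1.8762


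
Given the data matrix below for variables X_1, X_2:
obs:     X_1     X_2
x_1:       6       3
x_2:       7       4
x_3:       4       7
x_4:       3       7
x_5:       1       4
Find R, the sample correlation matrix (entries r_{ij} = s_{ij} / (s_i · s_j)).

Step 1 — column means:
  mean(X_1) = (6 + 7 + 4 + 3 + 1) / 5 = 21/5 = 4.2
  mean(X_2) = (3 + 4 + 7 + 7 + 4) / 5 = 25/5 = 5

Step 2 — sample variances and covariances s[i,j] = (1/(n-1)) · Σ_k (x_{k,i} - mean_i) · (x_{k,j} - mean_j), with n-1 = 4:
  s[X_1,X_1] = ((1.8)·(1.8) + (2.8)·(2.8) + (-0.2)·(-0.2) + (-1.2)·(-1.2) + (-3.2)·(-3.2)) / 4 = 22.8/4 = 5.7
  s[X_1,X_2] = ((1.8)·(-2) + (2.8)·(-1) + (-0.2)·(2) + (-1.2)·(2) + (-3.2)·(-1)) / 4 = -6/4 = -1.5
  s[X_2,X_2] = ((-2)·(-2) + (-1)·(-1) + (2)·(2) + (2)·(2) + (-1)·(-1)) / 4 = 14/4 = 3.5
  Sample standard deviations s_i = √(s[i,i]):
  s(X_1) = √(5.7) = 2.3875
  s(X_2) = √(3.5) = 1.8708

Step 3 — r_{ij} = s_{ij} / (s_i · s_j):
  r[X_1,X_1] = 1 (diagonal).
  r[X_1,X_2] = -1.5 / (2.3875 · 1.8708) = -1.5 / 4.4665 = -0.3358
  r[X_2,X_2] = 1 (diagonal).

R is symmetric with unit diagonal. Assembling:

R = [[1, -0.3358],
 [-0.3358, 1]]


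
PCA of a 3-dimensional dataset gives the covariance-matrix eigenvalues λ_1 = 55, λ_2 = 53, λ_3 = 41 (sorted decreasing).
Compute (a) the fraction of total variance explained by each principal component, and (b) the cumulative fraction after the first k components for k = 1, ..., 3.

Step 1 — total variance = trace(Sigma) = Σ λ_i = 55 + 53 + 41 = 149.

Step 2 — fraction explained by component i = λ_i / Σ λ:
  PC1: 55/149 = 0.3691
  PC2: 53/149 = 0.3557
  PC3: 41/149 = 0.2752

Step 3 — cumulative fraction after k components = (λ_1 + ... + λ_k) / Σ λ:
  k = 1: 55/149 = 0.3691
  k = 2: (55 + 53)/149 = 108/149 = 0.7248
  k = 3: (55 + 53 + 41)/149 = 149/149 = 1

Summary (fraction, with percent):

explained: PC1 0.3691 (36.91%), PC2 0.3557 (35.57%), PC3 0.2752 (27.52%);  cumulative: 0.3691, 0.7248, 1


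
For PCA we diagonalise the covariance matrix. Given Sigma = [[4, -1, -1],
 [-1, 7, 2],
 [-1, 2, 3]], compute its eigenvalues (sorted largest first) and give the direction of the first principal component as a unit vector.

Step 1 — characteristic polynomial p(λ) = det(λI - Sigma) = λ³ - tr·λ² + c_1·λ - det, where tr = trace, c_1 = sum of the principal 2×2 minors, det = det(Sigma):
  tr = 4 + 7 + 3 = 14,
  c_1 = (4·7 - (-1)²) + (4·3 - (-1)²) + (7·3 - (2)²) = 27 + 11 + 17 = 55,
  det = 4·(7·3 - (2)²) - (-1)·((-1)·3 - (2)·(-1)) + (-1)·((-1)·(2) - 7·(-1)) = 4·(17) - (-1)·(-1) + (-1)·(5) = 62.
  So p(λ) = λ³ - 14λ² + 55λ - 62.
Step 2 — look for an integer root (rational root theorem: any rational root is an integer divisor of 62). Testing λ = 2:
  p(2) = 8 - 56 + 110 - 62 = 0  ✓
  Dividing out (λ - 2): p(λ) = (λ - 2)(λ² - 12λ + 31).
Step 3 — remaining eigenvalues from the quadratic λ² - 12λ + 31 = 0:
  Δ = 12² - 4·31 = 144 - 124 = 20,  λ = (12 ± √20)/2 = (12 ± 4.4721)/2 ≈ 8.2361 or 3.7639.
  Sorted: λ_1 = 8.2361,  λ_2 = 3.7639,  λ_3 = 2  (check: sum = 14 = tr ✓).

Step 4 — unit eigenvector for λ_1 ≈ 8.2361: v spans the null space of (Sigma - λ_1 I), whose rows are
  r_1 = (-4.2361, -1, -1),  r_2 = (-1, -1.2361, 2),  r_3 = (-1, 2, -5.2361).
  v is orthogonal to every row, so take v ∝ r_1 × r_2 = ((-1)·(2) - (-1)·(-1.2361), (-1)·(-1) - (-4.2361)·(2), (-4.2361)·(-1.2361) - (-1)·(-1)) ≈ (-3.2361, 9.4721, 4.2361).
  Rescale (multiply by -1 so the first nonzero entry is positive): u = (3.2361, -9.4721, -4.2361).
  ||u|| = √((3.2361)² + (-9.4721)² + (-4.2361)²) = √(118.1378) ≈ 10.8691,  v_1 = u/||u|| ≈ (0.2977, -0.8715, -0.3897) (||v_1|| = 1).

λ_1 = 8.2361,  λ_2 = 3.7639,  λ_3 = 2;  v_1 ≈ (0.2977, -0.8715, -0.3897)


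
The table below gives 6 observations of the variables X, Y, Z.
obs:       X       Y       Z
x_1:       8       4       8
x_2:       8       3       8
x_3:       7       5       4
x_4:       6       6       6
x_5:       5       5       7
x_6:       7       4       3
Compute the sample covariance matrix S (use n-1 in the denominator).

Step 1 — column means:
  mean(X) = (8 + 8 + 7 + 6 + 5 + 7) / 6 = 41/6 = 6.8333
  mean(Y) = (4 + 3 + 5 + 6 + 5 + 4) / 6 = 27/6 = 4.5
  mean(Z) = (8 + 8 + 4 + 6 + 7 + 3) / 6 = 36/6 = 6

Step 2 — sample covariance S[i,j] = (1/(n-1)) · Σ_k (x_{k,i} - mean_i) · (x_{k,j} - mean_j), with n-1 = 5.
  S[X,X] = ((1.1667)·(1.1667) + (1.1667)·(1.1667) + (0.1667)·(0.1667) + (-0.8333)·(-0.8333) + (-1.8333)·(-1.8333) + (0.1667)·(0.1667)) / 5 = 6.8333/5 = 1.3667
  S[X,Y] = ((1.1667)·(-0.5) + (1.1667)·(-1.5) + (0.1667)·(0.5) + (-0.8333)·(1.5) + (-1.8333)·(0.5) + (0.1667)·(-0.5)) / 5 = -4.5/5 = -0.9
  S[X,Z] = ((1.1667)·(2) + (1.1667)·(2) + (0.1667)·(-2) + (-0.8333)·(0) + (-1.8333)·(1) + (0.1667)·(-3)) / 5 = 2/5 = 0.4
  S[Y,Y] = ((-0.5)·(-0.5) + (-1.5)·(-1.5) + (0.5)·(0.5) + (1.5)·(1.5) + (0.5)·(0.5) + (-0.5)·(-0.5)) / 5 = 5.5/5 = 1.1
  S[Y,Z] = ((-0.5)·(2) + (-1.5)·(2) + (0.5)·(-2) + (1.5)·(0) + (0.5)·(1) + (-0.5)·(-3)) / 5 = -3/5 = -0.6
  S[Z,Z] = ((2)·(2) + (2)·(2) + (-2)·(-2) + (0)·(0) + (1)·(1) + (-3)·(-3)) / 5 = 22/5 = 4.4

S is symmetric (S[j,i] = S[i,j]). Assembling:

S = [[1.3667, -0.9, 0.4],
 [-0.9, 1.1, -0.6],
 [0.4, -0.6, 4.4]]


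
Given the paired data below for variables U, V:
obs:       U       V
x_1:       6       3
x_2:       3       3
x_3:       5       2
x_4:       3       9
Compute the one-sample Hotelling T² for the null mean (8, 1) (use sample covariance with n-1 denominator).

Step 1 — sample mean vector:
  mean(U) = (6 + 3 + 5 + 3) / 4 = 17/4 = 4.25
  mean(V) = (3 + 3 + 2 + 9) / 4 = 17/4 = 4.25
  x̄ = (4.25, 4.25),  deviation x̄ - mu_0 = (4.25, 4.25) - (8, 1) = (-3.75, 3.25).

Step 2 — sample covariance matrix, S[i,j] = (1/(n-1)) · Σ_k (x_{k,i} - mean_i) · (x_{k,j} - mean_j), divisor n-1 = 3:
  S[U,U] = ((1.75)·(1.75) + (-1.25)·(-1.25) + (0.75)·(0.75) + (-1.25)·(-1.25)) / 3 = 6.75/3 = 2.25
  S[U,V] = ((1.75)·(-1.25) + (-1.25)·(-1.25) + (0.75)·(-2.25) + (-1.25)·(4.75)) / 3 = -8.25/3 = -2.75
  S[V,V] = ((-1.25)·(-1.25) + (-1.25)·(-1.25) + (-2.25)·(-2.25) + (4.75)·(4.75)) / 3 = 30.75/3 = 10.25
  S = [[2.25, -2.75],
 [-2.75, 10.25]].

Step 3 — invert S. det(S) = 2.25·10.25 - (-2.75)² = 15.5.
  S^{-1} = (1/det) · [[d, -b], [-b, a]] = [[0.6613, 0.1774],
 [0.1774, 0.1452]].

Step 4 — quadratic form (x̄ - mu_0)^T · S^{-1} · (x̄ - mu_0):
  S^{-1} · (x̄ - mu_0) = (-1.9032, -0.1935),
  (x̄ - mu_0)^T · [...] = (-3.75)·(-1.9032) + (3.25)·(-0.1935) = 6.5081.

Step 5 — scale by n: T² = 4 · 6.5081 = 26.0323.

T² ≈ 26.0323


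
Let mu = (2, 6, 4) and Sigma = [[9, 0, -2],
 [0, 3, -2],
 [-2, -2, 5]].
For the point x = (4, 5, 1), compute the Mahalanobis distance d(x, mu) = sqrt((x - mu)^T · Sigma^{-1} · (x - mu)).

Step 1 — centre the observation: (x - mu) = (2, -1, -3).

Step 2 — invert Sigma (cofactor / det for 3×3, or solve directly):
  Sigma^{-1} = [[0.1264, 0.046, 0.069],
 [0.046, 0.4713, 0.2069],
 [0.069, 0.2069, 0.3103]].

Step 3 — form the quadratic (x - mu)^T · Sigma^{-1} · (x - mu):
  Sigma^{-1} · (x - mu) = (0, -1, -1).
  (x - mu)^T · [Sigma^{-1} · (x - mu)] = (2)·(0) + (-1)·(-1) + (-3)·(-1) = 4.

Step 4 — take square root: d = √(4) ≈ 2.

d(x, mu) = √(4) ≈ 2


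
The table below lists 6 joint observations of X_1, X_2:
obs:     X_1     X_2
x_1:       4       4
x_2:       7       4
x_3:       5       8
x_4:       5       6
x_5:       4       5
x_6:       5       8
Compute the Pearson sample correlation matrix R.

Step 1 — column means:
  mean(X_1) = (4 + 7 + 5 + 5 + 4 + 5) / 6 = 30/6 = 5
  mean(X_2) = (4 + 4 + 8 + 6 + 5 + 8) / 6 = 35/6 = 5.8333

Step 2 — sample variances and covariances s[i,j] = (1/(n-1)) · Σ_k (x_{k,i} - mean_i) · (x_{k,j} - mean_j), with n-1 = 5:
  s[X_1,X_1] = ((-1)·(-1) + (2)·(2) + (0)·(0) + (0)·(0) + (-1)·(-1) + (0)·(0)) / 5 = 6/5 = 1.2
  s[X_1,X_2] = ((-1)·(-1.8333) + (2)·(-1.8333) + (0)·(2.1667) + (0)·(0.1667) + (-1)·(-0.8333) + (0)·(2.1667)) / 5 = -1/5 = -0.2
  s[X_2,X_2] = ((-1.8333)·(-1.8333) + (-1.8333)·(-1.8333) + (2.1667)·(2.1667) + (0.1667)·(0.1667) + (-0.8333)·(-0.8333) + (2.1667)·(2.1667)) / 5 = 16.8333/5 = 3.3667
  Sample standard deviations s_i = √(s[i,i]):
  s(X_1) = √(1.2) = 1.0954
  s(X_2) = √(3.3667) = 1.8348

Step 3 — r_{ij} = s_{ij} / (s_i · s_j):
  r[X_1,X_1] = 1 (diagonal).
  r[X_1,X_2] = -0.2 / (1.0954 · 1.8348) = -0.2 / 2.01 = -0.0995
  r[X_2,X_2] = 1 (diagonal).

R is symmetric with unit diagonal. Assembling:

R = [[1, -0.0995],
 [-0.0995, 1]]


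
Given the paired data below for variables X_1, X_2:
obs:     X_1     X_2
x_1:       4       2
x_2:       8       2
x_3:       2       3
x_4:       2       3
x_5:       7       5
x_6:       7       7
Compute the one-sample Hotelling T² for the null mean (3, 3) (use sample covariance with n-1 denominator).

Step 1 — sample mean vector:
  mean(X_1) = (4 + 8 + 2 + 2 + 7 + 7) / 6 = 30/6 = 5
  mean(X_2) = (2 + 2 + 3 + 3 + 5 + 7) / 6 = 22/6 = 3.6667
  x̄ = (5, 3.6667),  deviation x̄ - mu_0 = (5, 3.6667) - (3, 3) = (2, 0.6667).

Step 2 — sample covariance matrix, S[i,j] = (1/(n-1)) · Σ_k (x_{k,i} - mean_i) · (x_{k,j} - mean_j), divisor n-1 = 5:
  S[X_1,X_1] = ((-1)·(-1) + (3)·(3) + (-3)·(-3) + (-3)·(-3) + (2)·(2) + (2)·(2)) / 5 = 36/5 = 7.2
  S[X_1,X_2] = ((-1)·(-1.6667) + (3)·(-1.6667) + (-3)·(-0.6667) + (-3)·(-0.6667) + (2)·(1.3333) + (2)·(3.3333)) / 5 = 10/5 = 2
  S[X_2,X_2] = ((-1.6667)·(-1.6667) + (-1.6667)·(-1.6667) + (-0.6667)·(-0.6667) + (-0.6667)·(-0.6667) + (1.3333)·(1.3333) + (3.3333)·(3.3333)) / 5 = 19.3333/5 = 3.8667
  S = [[7.2, 2],
 [2, 3.8667]].

Step 3 — invert S. det(S) = 7.2·3.8667 - (2)² = 23.84.
  S^{-1} = (1/det) · [[d, -b], [-b, a]] = [[0.1622, -0.0839],
 [-0.0839, 0.302]].

Step 4 — quadratic form (x̄ - mu_0)^T · S^{-1} · (x̄ - mu_0):
  S^{-1} · (x̄ - mu_0) = (0.2685, 0.0336),
  (x̄ - mu_0)^T · [...] = (2)·(0.2685) + (0.6667)·(0.0336) = 0.5593.

Step 5 — scale by n: T² = 6 · 0.5593 = 3.3557.

T² ≈ 3.3557


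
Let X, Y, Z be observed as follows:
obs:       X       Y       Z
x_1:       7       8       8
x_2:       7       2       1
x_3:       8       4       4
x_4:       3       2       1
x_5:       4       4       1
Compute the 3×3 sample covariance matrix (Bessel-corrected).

Step 1 — column means:
  mean(X) = (7 + 7 + 8 + 3 + 4) / 5 = 29/5 = 5.8
  mean(Y) = (8 + 2 + 4 + 2 + 4) / 5 = 20/5 = 4
  mean(Z) = (8 + 1 + 4 + 1 + 1) / 5 = 15/5 = 3

Step 2 — sample covariance S[i,j] = (1/(n-1)) · Σ_k (x_{k,i} - mean_i) · (x_{k,j} - mean_j), with n-1 = 4.
  S[X,X] = ((1.2)·(1.2) + (1.2)·(1.2) + (2.2)·(2.2) + (-2.8)·(-2.8) + (-1.8)·(-1.8)) / 4 = 18.8/4 = 4.7
  S[X,Y] = ((1.2)·(4) + (1.2)·(-2) + (2.2)·(0) + (-2.8)·(-2) + (-1.8)·(0)) / 4 = 8/4 = 2
  S[X,Z] = ((1.2)·(5) + (1.2)·(-2) + (2.2)·(1) + (-2.8)·(-2) + (-1.8)·(-2)) / 4 = 15/4 = 3.75
  S[Y,Y] = ((4)·(4) + (-2)·(-2) + (0)·(0) + (-2)·(-2) + (0)·(0)) / 4 = 24/4 = 6
  S[Y,Z] = ((4)·(5) + (-2)·(-2) + (0)·(1) + (-2)·(-2) + (0)·(-2)) / 4 = 28/4 = 7
  S[Z,Z] = ((5)·(5) + (-2)·(-2) + (1)·(1) + (-2)·(-2) + (-2)·(-2)) / 4 = 38/4 = 9.5

S is symmetric (S[j,i] = S[i,j]). Assembling:

S = [[4.7, 2, 3.75],
 [2, 6, 7],
 [3.75, 7, 9.5]]


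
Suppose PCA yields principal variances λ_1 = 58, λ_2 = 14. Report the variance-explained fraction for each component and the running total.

Step 1 — total variance = trace(Sigma) = Σ λ_i = 58 + 14 = 72.

Step 2 — fraction explained by component i = λ_i / Σ λ:
  PC1: 58/72 = 0.8056
  PC2: 14/72 = 0.1944

Step 3 — cumulative fraction after k components = (λ_1 + ... + λ_k) / Σ λ:
  k = 1: 58/72 = 0.8056
  k = 2: (58 + 14)/72 = 72/72 = 1

Summary (fraction, with percent):

explained: PC1 0.8056 (80.56%), PC2 0.1944 (19.44%);  cumulative: 0.8056, 1


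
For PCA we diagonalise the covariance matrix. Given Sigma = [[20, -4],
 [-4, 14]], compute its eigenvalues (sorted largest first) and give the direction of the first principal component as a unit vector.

Step 1 — characteristic polynomial of 2×2 Sigma:
  det(Sigma - λI) = λ² - trace · λ + det = 0.
  trace = 20 + 14 = 34, det = 20·14 - (-4)² = 264.
Step 2 — discriminant:
  Δ = trace² - 4·det = 1156 - 1056 = 100.
Step 3 — eigenvalues:
  λ = (trace ± √Δ)/2 = (34 ± 10)/2,
  λ_1 = 22,  λ_2 = 12.

Step 4 — unit eigenvector for λ_1: solve (Sigma - λ_1 I)v = 0. First row:
  (20 - 22)·v_x + (-4)·v_y = 0, i.e. (-2)·v_x + (-4)·v_y = 0,
  so v ∝ (b, λ_1 - a) = (-4, 2); multiply by -1 so the first entry is positive: u = (4, -2).
  ||u|| = √((4)² + (-2)²) = √(20) ≈ 4.4721,
  v_1 = u/||u|| ≈ (0.8944, -0.4472) (||v_1|| = 1).

λ_1 = 22,  λ_2 = 12;  v_1 ≈ (0.8944, -0.4472)


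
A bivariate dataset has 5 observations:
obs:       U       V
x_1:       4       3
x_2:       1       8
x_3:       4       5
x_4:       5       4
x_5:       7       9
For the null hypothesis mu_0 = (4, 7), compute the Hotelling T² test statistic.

Step 1 — sample mean vector:
  mean(U) = (4 + 1 + 4 + 5 + 7) / 5 = 21/5 = 4.2
  mean(V) = (3 + 8 + 5 + 4 + 9) / 5 = 29/5 = 5.8
  x̄ = (4.2, 5.8),  deviation x̄ - mu_0 = (4.2, 5.8) - (4, 7) = (0.2, -1.2).

Step 2 — sample covariance matrix, S[i,j] = (1/(n-1)) · Σ_k (x_{k,i} - mean_i) · (x_{k,j} - mean_j), divisor n-1 = 4:
  S[U,U] = ((-0.2)·(-0.2) + (-3.2)·(-3.2) + (-0.2)·(-0.2) + (0.8)·(0.8) + (2.8)·(2.8)) / 4 = 18.8/4 = 4.7
  S[U,V] = ((-0.2)·(-2.8) + (-3.2)·(2.2) + (-0.2)·(-0.8) + (0.8)·(-1.8) + (2.8)·(3.2)) / 4 = 1.2/4 = 0.3
  S[V,V] = ((-2.8)·(-2.8) + (2.2)·(2.2) + (-0.8)·(-0.8) + (-1.8)·(-1.8) + (3.2)·(3.2)) / 4 = 26.8/4 = 6.7
  S = [[4.7, 0.3],
 [0.3, 6.7]].

Step 3 — invert S. det(S) = 4.7·6.7 - (0.3)² = 31.4.
  S^{-1} = (1/det) · [[d, -b], [-b, a]] = [[0.2134, -0.0096],
 [-0.0096, 0.1497]].

Step 4 — quadratic form (x̄ - mu_0)^T · S^{-1} · (x̄ - mu_0):
  S^{-1} · (x̄ - mu_0) = (0.0541, -0.1815),
  (x̄ - mu_0)^T · [...] = (0.2)·(0.0541) + (-1.2)·(-0.1815) = 0.2287.

Step 5 — scale by n: T² = 5 · 0.2287 = 1.1433.

T² ≈ 1.1433


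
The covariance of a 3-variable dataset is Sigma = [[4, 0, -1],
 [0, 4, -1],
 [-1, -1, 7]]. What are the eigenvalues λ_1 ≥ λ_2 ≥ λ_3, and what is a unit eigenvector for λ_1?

Step 1 — characteristic polynomial p(λ) = det(λI - Sigma) = λ³ - tr·λ² + c_1·λ - det, where tr = trace, c_1 = sum of the principal 2×2 minors, det = det(Sigma):
  tr = 4 + 4 + 7 = 15,
  c_1 = (4·4 - (0)²) + (4·7 - (-1)²) + (4·7 - (-1)²) = 16 + 27 + 27 = 70,
  det = 4·(4·7 - (-1)²) - (0)·((0)·7 - (-1)·(-1)) + (-1)·((0)·(-1) - 4·(-1)) = 4·(27) - (0)·(-1) + (-1)·(4) = 104.
  So p(λ) = λ³ - 15λ² + 70λ - 104.
Step 2 — look for an integer root (rational root theorem: any rational root is an integer divisor of 104). Testing λ = 4:
  p(4) = 64 - 240 + 280 - 104 = 0  ✓
  Dividing out (λ - 4): p(λ) = (λ - 4)(λ² - 11λ + 26).
Step 3 — remaining eigenvalues from the quadratic λ² - 11λ + 26 = 0:
  Δ = 11² - 4·26 = 121 - 104 = 17,  λ = (11 ± √17)/2 = (11 ± 4.1231)/2 ≈ 7.5616 or 3.4384.
  Sorted: λ_1 = 7.5616,  λ_2 = 4,  λ_3 = 3.4384  (check: sum = 15 = tr ✓).

Step 4 — unit eigenvector for λ_1 ≈ 7.5616: v spans the null space of (Sigma - λ_1 I), whose rows are
  r_1 = (-3.5616, 0, -1),  r_2 = (0, -3.5616, -1),  r_3 = (-1, -1, -0.5616).
  v is orthogonal to every row, so take v ∝ r_1 × r_2 = ((0)·(-1) - (-1)·(-3.5616), (-1)·(0) - (-3.5616)·(-1), (-3.5616)·(-3.5616) - (0)·(0)) ≈ (-3.5616, -3.5616, 12.6847).
  Rescale (multiply by -1 so the first nonzero entry is positive): u = (3.5616, 3.5616, -12.6847).
  ||u|| = √((3.5616)² + (3.5616)² + (-12.6847)²) = √(186.2699) ≈ 13.6481,  v_1 = u/||u|| ≈ (0.261, 0.261, -0.9294) (||v_1|| = 1).

λ_1 = 7.5616,  λ_2 = 4,  λ_3 = 3.4384;  v_1 ≈ (0.261, 0.261, -0.9294)


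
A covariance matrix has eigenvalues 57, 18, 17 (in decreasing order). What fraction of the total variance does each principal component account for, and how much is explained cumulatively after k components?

Step 1 — total variance = trace(Sigma) = Σ λ_i = 57 + 18 + 17 = 92.

Step 2 — fraction explained by component i = λ_i / Σ λ:
  PC1: 57/92 = 0.6196
  PC2: 18/92 = 0.1957
  PC3: 17/92 = 0.1848

Step 3 — cumulative fraction after k components = (λ_1 + ... + λ_k) / Σ λ:
  k = 1: 57/92 = 0.6196
  k = 2: (57 + 18)/92 = 75/92 = 0.8152
  k = 3: (57 + 18 + 17)/92 = 92/92 = 1

Summary (fraction, with percent):

explained: PC1 0.6196 (61.96%), PC2 0.1957 (19.57%), PC3 0.1848 (18.48%);  cumulative: 0.6196, 0.8152, 1


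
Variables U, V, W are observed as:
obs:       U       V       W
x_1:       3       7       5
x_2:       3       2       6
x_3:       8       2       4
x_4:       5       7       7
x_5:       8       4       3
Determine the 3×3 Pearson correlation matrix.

Step 1 — column means:
  mean(U) = (3 + 3 + 8 + 5 + 8) / 5 = 27/5 = 5.4
  mean(V) = (7 + 2 + 2 + 7 + 4) / 5 = 22/5 = 4.4
  mean(W) = (5 + 6 + 4 + 7 + 3) / 5 = 25/5 = 5

Step 2 — sample variances and covariances s[i,j] = (1/(n-1)) · Σ_k (x_{k,i} - mean_i) · (x_{k,j} - mean_j), with n-1 = 4:
  s[U,U] = ((-2.4)·(-2.4) + (-2.4)·(-2.4) + (2.6)·(2.6) + (-0.4)·(-0.4) + (2.6)·(2.6)) / 4 = 25.2/4 = 6.3
  s[U,V] = ((-2.4)·(2.6) + (-2.4)·(-2.4) + (2.6)·(-2.4) + (-0.4)·(2.6) + (2.6)·(-0.4)) / 4 = -8.8/4 = -2.2
  s[U,W] = ((-2.4)·(0) + (-2.4)·(1) + (2.6)·(-1) + (-0.4)·(2) + (2.6)·(-2)) / 4 = -11/4 = -2.75
  s[V,V] = ((2.6)·(2.6) + (-2.4)·(-2.4) + (-2.4)·(-2.4) + (2.6)·(2.6) + (-0.4)·(-0.4)) / 4 = 25.2/4 = 6.3
  s[V,W] = ((2.6)·(0) + (-2.4)·(1) + (-2.4)·(-1) + (2.6)·(2) + (-0.4)·(-2)) / 4 = 6/4 = 1.5
  s[W,W] = ((0)·(0) + (1)·(1) + (-1)·(-1) + (2)·(2) + (-2)·(-2)) / 4 = 10/4 = 2.5
  Sample standard deviations s_i = √(s[i,i]):
  s(U) = √(6.3) = 2.51
  s(V) = √(6.3) = 2.51
  s(W) = √(2.5) = 1.5811

Step 3 — r_{ij} = s_{ij} / (s_i · s_j):
  r[U,U] = 1 (diagonal).
  r[U,V] = -2.2 / (2.51 · 2.51) = -2.2 / 6.3 = -0.3492
  r[U,W] = -2.75 / (2.51 · 1.5811) = -2.75 / 3.9686 = -0.6929
  r[V,V] = 1 (diagonal).
  r[V,W] = 1.5 / (2.51 · 1.5811) = 1.5 / 3.9686 = 0.378
  r[W,W] = 1 (diagonal).

R is symmetric with unit diagonal. Assembling:

R = [[1, -0.3492, -0.6929],
 [-0.3492, 1, 0.378],
 [-0.6929, 0.378, 1]]


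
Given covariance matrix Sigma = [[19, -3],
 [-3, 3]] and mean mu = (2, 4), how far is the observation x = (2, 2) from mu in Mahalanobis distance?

Step 1 — centre the observation: (x - mu) = (0, -2).

Step 2 — invert Sigma. det(Sigma) = 19·3 - (-3)² = 48.
  Sigma^{-1} = (1/det) · [[d, -b], [-b, a]] = [[0.0625, 0.0625],
 [0.0625, 0.3958]].

Step 3 — form the quadratic (x - mu)^T · Sigma^{-1} · (x - mu):
  Sigma^{-1} · (x - mu) = (-0.125, -0.7917).
  (x - mu)^T · [Sigma^{-1} · (x - mu)] = (0)·(-0.125) + (-2)·(-0.7917) = 1.5833.

Step 4 — take square root: d = √(1.5833) ≈ 1.2583.

d(x, mu) = √(1.5833) ≈ 1.2583


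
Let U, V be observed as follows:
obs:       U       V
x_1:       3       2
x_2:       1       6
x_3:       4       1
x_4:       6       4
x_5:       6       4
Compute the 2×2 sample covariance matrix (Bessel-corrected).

Step 1 — column means:
  mean(U) = (3 + 1 + 4 + 6 + 6) / 5 = 20/5 = 4
  mean(V) = (2 + 6 + 1 + 4 + 4) / 5 = 17/5 = 3.4

Step 2 — sample covariance S[i,j] = (1/(n-1)) · Σ_k (x_{k,i} - mean_i) · (x_{k,j} - mean_j), with n-1 = 4.
  S[U,U] = ((-1)·(-1) + (-3)·(-3) + (0)·(0) + (2)·(2) + (2)·(2)) / 4 = 18/4 = 4.5
  S[U,V] = ((-1)·(-1.4) + (-3)·(2.6) + (0)·(-2.4) + (2)·(0.6) + (2)·(0.6)) / 4 = -4/4 = -1
  S[V,V] = ((-1.4)·(-1.4) + (2.6)·(2.6) + (-2.4)·(-2.4) + (0.6)·(0.6) + (0.6)·(0.6)) / 4 = 15.2/4 = 3.8

S is symmetric (S[j,i] = S[i,j]). Assembling:

S = [[4.5, -1],
 [-1, 3.8]]


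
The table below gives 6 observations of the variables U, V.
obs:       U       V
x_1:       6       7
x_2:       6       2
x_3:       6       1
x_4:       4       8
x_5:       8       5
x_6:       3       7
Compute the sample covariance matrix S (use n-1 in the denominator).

Step 1 — column means:
  mean(U) = (6 + 6 + 6 + 4 + 8 + 3) / 6 = 33/6 = 5.5
  mean(V) = (7 + 2 + 1 + 8 + 5 + 7) / 6 = 30/6 = 5

Step 2 — sample covariance S[i,j] = (1/(n-1)) · Σ_k (x_{k,i} - mean_i) · (x_{k,j} - mean_j), with n-1 = 5.
  S[U,U] = ((0.5)·(0.5) + (0.5)·(0.5) + (0.5)·(0.5) + (-1.5)·(-1.5) + (2.5)·(2.5) + (-2.5)·(-2.5)) / 5 = 15.5/5 = 3.1
  S[U,V] = ((0.5)·(2) + (0.5)·(-3) + (0.5)·(-4) + (-1.5)·(3) + (2.5)·(0) + (-2.5)·(2)) / 5 = -12/5 = -2.4
  S[V,V] = ((2)·(2) + (-3)·(-3) + (-4)·(-4) + (3)·(3) + (0)·(0) + (2)·(2)) / 5 = 42/5 = 8.4

S is symmetric (S[j,i] = S[i,j]). Assembling:

S = [[3.1, -2.4],
 [-2.4, 8.4]]


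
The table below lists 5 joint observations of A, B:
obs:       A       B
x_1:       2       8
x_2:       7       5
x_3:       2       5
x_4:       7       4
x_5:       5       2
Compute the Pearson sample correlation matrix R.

Step 1 — column means:
  mean(A) = (2 + 7 + 2 + 7 + 5) / 5 = 23/5 = 4.6
  mean(B) = (8 + 5 + 5 + 4 + 2) / 5 = 24/5 = 4.8

Step 2 — sample variances and covariances s[i,j] = (1/(n-1)) · Σ_k (x_{k,i} - mean_i) · (x_{k,j} - mean_j), with n-1 = 4:
  s[A,A] = ((-2.6)·(-2.6) + (2.4)·(2.4) + (-2.6)·(-2.6) + (2.4)·(2.4) + (0.4)·(0.4)) / 4 = 25.2/4 = 6.3
  s[A,B] = ((-2.6)·(3.2) + (2.4)·(0.2) + (-2.6)·(0.2) + (2.4)·(-0.8) + (0.4)·(-2.8)) / 4 = -11.4/4 = -2.85
  s[B,B] = ((3.2)·(3.2) + (0.2)·(0.2) + (0.2)·(0.2) + (-0.8)·(-0.8) + (-2.8)·(-2.8)) / 4 = 18.8/4 = 4.7
  Sample standard deviations s_i = √(s[i,i]):
  s(A) = √(6.3) = 2.51
  s(B) = √(4.7) = 2.1679

Step 3 — r_{ij} = s_{ij} / (s_i · s_j):
  r[A,A] = 1 (diagonal).
  r[A,B] = -2.85 / (2.51 · 2.1679) = -2.85 / 5.4415 = -0.5238
  r[B,B] = 1 (diagonal).

R is symmetric with unit diagonal. Assembling:

R = [[1, -0.5238],
 [-0.5238, 1]]


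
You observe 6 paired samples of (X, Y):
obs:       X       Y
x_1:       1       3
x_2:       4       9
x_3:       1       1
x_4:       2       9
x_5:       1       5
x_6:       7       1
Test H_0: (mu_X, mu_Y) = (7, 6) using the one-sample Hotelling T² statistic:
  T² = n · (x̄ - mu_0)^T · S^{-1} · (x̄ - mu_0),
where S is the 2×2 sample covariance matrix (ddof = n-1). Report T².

Step 1 — sample mean vector:
  mean(X) = (1 + 4 + 1 + 2 + 1 + 7) / 6 = 16/6 = 2.6667
  mean(Y) = (3 + 9 + 1 + 9 + 5 + 1) / 6 = 28/6 = 4.6667
  x̄ = (2.6667, 4.6667),  deviation x̄ - mu_0 = (2.6667, 4.6667) - (7, 6) = (-4.3333, -1.3333).

Step 2 — sample covariance matrix, S[i,j] = (1/(n-1)) · Σ_k (x_{k,i} - mean_i) · (x_{k,j} - mean_j), divisor n-1 = 5:
  S[X,X] = ((-1.6667)·(-1.6667) + (1.3333)·(1.3333) + (-1.6667)·(-1.6667) + (-0.6667)·(-0.6667) + (-1.6667)·(-1.6667) + (4.3333)·(4.3333)) / 5 = 29.3333/5 = 5.8667
  S[X,Y] = ((-1.6667)·(-1.6667) + (1.3333)·(4.3333) + (-1.6667)·(-3.6667) + (-0.6667)·(4.3333) + (-1.6667)·(0.3333) + (4.3333)·(-3.6667)) / 5 = -4.6667/5 = -0.9333
  S[Y,Y] = ((-1.6667)·(-1.6667) + (4.3333)·(4.3333) + (-3.6667)·(-3.6667) + (4.3333)·(4.3333) + (0.3333)·(0.3333) + (-3.6667)·(-3.6667)) / 5 = 67.3333/5 = 13.4667
  S = [[5.8667, -0.9333],
 [-0.9333, 13.4667]].

Step 3 — invert S. det(S) = 5.8667·13.4667 - (-0.9333)² = 78.1333.
  S^{-1} = (1/det) · [[d, -b], [-b, a]] = [[0.1724, 0.0119],
 [0.0119, 0.0751]].

Step 4 — quadratic form (x̄ - mu_0)^T · S^{-1} · (x̄ - mu_0):
  S^{-1} · (x̄ - mu_0) = (-0.7628, -0.1519),
  (x̄ - mu_0)^T · [...] = (-4.3333)·(-0.7628) + (-1.3333)·(-0.1519) = 3.508.

Step 5 — scale by n: T² = 6 · 3.508 = 21.0478.

T² ≈ 21.0478


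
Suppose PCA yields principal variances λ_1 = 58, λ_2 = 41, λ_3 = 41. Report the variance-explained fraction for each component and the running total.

Step 1 — total variance = trace(Sigma) = Σ λ_i = 58 + 41 + 41 = 140.

Step 2 — fraction explained by component i = λ_i / Σ λ:
  PC1: 58/140 = 0.4143
  PC2: 41/140 = 0.2929
  PC3: 41/140 = 0.2929

Step 3 — cumulative fraction after k components = (λ_1 + ... + λ_k) / Σ λ:
  k = 1: 58/140 = 0.4143
  k = 2: (58 + 41)/140 = 99/140 = 0.7071
  k = 3: (58 + 41 + 41)/140 = 140/140 = 1

Summary (fraction, with percent):

explained: PC1 0.4143 (41.43%), PC2 0.2929 (29.29%), PC3 0.2929 (29.29%);  cumulative: 0.4143, 0.7071, 1


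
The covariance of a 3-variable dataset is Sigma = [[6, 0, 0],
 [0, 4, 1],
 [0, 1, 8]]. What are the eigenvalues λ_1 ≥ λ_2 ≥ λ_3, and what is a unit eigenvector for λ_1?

Step 1 — characteristic polynomial p(λ) = det(λI - Sigma) = λ³ - tr·λ² + c_1·λ - det, where tr = trace, c_1 = sum of the principal 2×2 minors, det = det(Sigma):
  tr = 6 + 4 + 8 = 18,
  c_1 = (6·4 - (0)²) + (6·8 - (0)²) + (4·8 - (1)²) = 24 + 48 + 31 = 103,
  det = 6·(4·8 - (1)²) - (0)·((0)·8 - (1)·(0)) + (0)·((0)·(1) - 4·(0)) = 6·(31) - (0)·(0) + (0)·(0) = 186.
  So p(λ) = λ³ - 18λ² + 103λ - 186.
Step 2 — look for an integer root (rational root theorem: any rational root is an integer divisor of 186). Testing λ = 6:
  p(6) = 216 - 648 + 618 - 186 = 0  ✓
  Dividing out (λ - 6): p(λ) = (λ - 6)(λ² - 12λ + 31).
Step 3 — remaining eigenvalues from the quadratic λ² - 12λ + 31 = 0:
  Δ = 12² - 4·31 = 144 - 124 = 20,  λ = (12 ± √20)/2 = (12 ± 4.4721)/2 ≈ 8.2361 or 3.7639.
  Sorted: λ_1 = 8.2361,  λ_2 = 6,  λ_3 = 3.7639  (check: sum = 18 = tr ✓).

Step 4 — unit eigenvector for λ_1 ≈ 8.2361: v spans the null space of (Sigma - λ_1 I), whose rows are
  r_1 = (-2.2361, 0, 0),  r_2 = (0, -4.2361, 1),  r_3 = (0, 1, -0.2361).
  v is orthogonal to every row, so take v ∝ r_1 × r_2 = ((0)·(1) - (0)·(-4.2361), (0)·(0) - (-2.2361)·(1), (-2.2361)·(-4.2361) - (0)·(0)) ≈ (0, 2.2361, 9.4721).
  Let u = (0, 2.2361, 9.4721).
  ||u|| = √((0)² + (2.2361)² + (9.4721)²) = √(94.7214) ≈ 9.7325,  v_1 = u/||u|| ≈ (0, 0.2298, 0.9732) (||v_1|| = 1).

λ_1 = 8.2361,  λ_2 = 6,  λ_3 = 3.7639;  v_1 ≈ (0, 0.2298, 0.9732)


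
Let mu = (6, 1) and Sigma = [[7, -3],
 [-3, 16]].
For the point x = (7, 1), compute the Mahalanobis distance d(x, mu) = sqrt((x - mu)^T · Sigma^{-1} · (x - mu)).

Step 1 — centre the observation: (x - mu) = (1, 0).

Step 2 — invert Sigma. det(Sigma) = 7·16 - (-3)² = 103.
  Sigma^{-1} = (1/det) · [[d, -b], [-b, a]] = [[0.1553, 0.0291],
 [0.0291, 0.068]].

Step 3 — form the quadratic (x - mu)^T · Sigma^{-1} · (x - mu):
  Sigma^{-1} · (x - mu) = (0.1553, 0.0291).
  (x - mu)^T · [Sigma^{-1} · (x - mu)] = (1)·(0.1553) + (0)·(0.0291) = 0.1553.

Step 4 — take square root: d = √(0.1553) ≈ 0.3941.

d(x, mu) = √(0.1553) ≈ 0.3941


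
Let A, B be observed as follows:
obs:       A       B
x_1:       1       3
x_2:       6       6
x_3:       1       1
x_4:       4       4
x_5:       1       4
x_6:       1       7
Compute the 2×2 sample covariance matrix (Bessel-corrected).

Step 1 — column means:
  mean(A) = (1 + 6 + 1 + 4 + 1 + 1) / 6 = 14/6 = 2.3333
  mean(B) = (3 + 6 + 1 + 4 + 4 + 7) / 6 = 25/6 = 4.1667

Step 2 — sample covariance S[i,j] = (1/(n-1)) · Σ_k (x_{k,i} - mean_i) · (x_{k,j} - mean_j), with n-1 = 5.
  S[A,A] = ((-1.3333)·(-1.3333) + (3.6667)·(3.6667) + (-1.3333)·(-1.3333) + (1.6667)·(1.6667) + (-1.3333)·(-1.3333) + (-1.3333)·(-1.3333)) / 5 = 23.3333/5 = 4.6667
  S[A,B] = ((-1.3333)·(-1.1667) + (3.6667)·(1.8333) + (-1.3333)·(-3.1667) + (1.6667)·(-0.1667) + (-1.3333)·(-0.1667) + (-1.3333)·(2.8333)) / 5 = 8.6667/5 = 1.7333
  S[B,B] = ((-1.1667)·(-1.1667) + (1.8333)·(1.8333) + (-3.1667)·(-3.1667) + (-0.1667)·(-0.1667) + (-0.1667)·(-0.1667) + (2.8333)·(2.8333)) / 5 = 22.8333/5 = 4.5667

S is symmetric (S[j,i] = S[i,j]). Assembling:

S = [[4.6667, 1.7333],
 [1.7333, 4.5667]]


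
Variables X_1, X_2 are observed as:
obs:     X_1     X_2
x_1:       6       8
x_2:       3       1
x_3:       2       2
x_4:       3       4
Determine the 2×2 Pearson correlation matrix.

Step 1 — column means:
  mean(X_1) = (6 + 3 + 2 + 3) / 4 = 14/4 = 3.5
  mean(X_2) = (8 + 1 + 2 + 4) / 4 = 15/4 = 3.75

Step 2 — sample variances and covariances s[i,j] = (1/(n-1)) · Σ_k (x_{k,i} - mean_i) · (x_{k,j} - mean_j), with n-1 = 3:
  s[X_1,X_1] = ((2.5)·(2.5) + (-0.5)·(-0.5) + (-1.5)·(-1.5) + (-0.5)·(-0.5)) / 3 = 9/3 = 3
  s[X_1,X_2] = ((2.5)·(4.25) + (-0.5)·(-2.75) + (-1.5)·(-1.75) + (-0.5)·(0.25)) / 3 = 14.5/3 = 4.8333
  s[X_2,X_2] = ((4.25)·(4.25) + (-2.75)·(-2.75) + (-1.75)·(-1.75) + (0.25)·(0.25)) / 3 = 28.75/3 = 9.5833
  Sample standard deviations s_i = √(s[i,i]):
  s(X_1) = √(3) = 1.7321
  s(X_2) = √(9.5833) = 3.0957

Step 3 — r_{ij} = s_{ij} / (s_i · s_j):
  r[X_1,X_1] = 1 (diagonal).
  r[X_1,X_2] = 4.8333 / (1.7321 · 3.0957) = 4.8333 / 5.3619 = 0.9014
  r[X_2,X_2] = 1 (diagonal).

R is symmetric with unit diagonal. Assembling:

R = [[1, 0.9014],
 [0.9014, 1]]


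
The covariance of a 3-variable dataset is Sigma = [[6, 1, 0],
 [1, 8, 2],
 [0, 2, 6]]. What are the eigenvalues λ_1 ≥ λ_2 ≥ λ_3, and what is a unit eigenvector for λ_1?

Step 1 — characteristic polynomial p(λ) = det(λI - Sigma) = λ³ - tr·λ² + c_1·λ - det, where tr = trace, c_1 = sum of the principal 2×2 minors, det = det(Sigma):
  tr = 6 + 8 + 6 = 20,
  c_1 = (6·8 - (1)²) + (6·6 - (0)²) + (8·6 - (2)²) = 47 + 36 + 44 = 127,
  det = 6·(8·6 - (2)²) - (1)·((1)·6 - (2)·(0)) + (0)·((1)·(2) - 8·(0)) = 6·(44) - (1)·(6) + (0)·(2) = 258.
  So p(λ) = λ³ - 20λ² + 127λ - 258.
Step 2 — look for an integer root (rational root theorem: any rational root is an integer divisor of 258). Testing λ = 6:
  p(6) = 216 - 720 + 762 - 258 = 0  ✓
  Dividing out (λ - 6): p(λ) = (λ - 6)(λ² - 14λ + 43).
Step 3 — remaining eigenvalues from the quadratic λ² - 14λ + 43 = 0:
  Δ = 14² - 4·43 = 196 - 172 = 24,  λ = (14 ± √24)/2 = (14 ± 4.899)/2 ≈ 9.4495 or 4.5505.
  Sorted: λ_1 = 9.4495,  λ_2 = 6,  λ_3 = 4.5505  (check: sum = 20 = tr ✓).

Step 4 — unit eigenvector for λ_1 ≈ 9.4495: v spans the null space of (Sigma - λ_1 I), whose rows are
  r_1 = (-3.4495, 1, 0),  r_2 = (1, -1.4495, 2),  r_3 = (0, 2, -3.4495).
  v is orthogonal to every row, so take v ∝ r_1 × r_2 = ((1)·(2) - (0)·(-1.4495), (0)·(1) - (-3.4495)·(2), (-3.4495)·(-1.4495) - (1)·(1)) ≈ (2, 6.899, 4).
  Let u = (2, 6.899, 4).
  ||u|| = √((2)² + (6.899)² + (4)²) = √(67.5959) ≈ 8.2217,  v_1 = u/||u|| ≈ (0.2433, 0.8391, 0.4865) (||v_1|| = 1).

λ_1 = 9.4495,  λ_2 = 6,  λ_3 = 4.5505;  v_1 ≈ (0.2433, 0.8391, 0.4865)
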